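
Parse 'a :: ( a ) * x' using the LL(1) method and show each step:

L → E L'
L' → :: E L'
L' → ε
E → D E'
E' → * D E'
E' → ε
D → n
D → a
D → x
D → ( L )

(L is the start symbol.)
LL(1) parsing maintains a stack (initially the start symbol over $) and the input. At each step: if the stack top is a terminal, match it against the current input token; if it is a non-terminal N, replace it with the RHS of M[N, lookahead] (the unique production whose predict set contains the lookahead).

Stack is shown with the top on the left.

Stack              Input             Action
-------------------------------------------
L $                a :: ( a ) * x $  output L → E L'
E L' $             a :: ( a ) * x $  output E → D E'
D E' L' $          a :: ( a ) * x $  output D → a
a E' L' $          a :: ( a ) * x $  match 'a'
E' L' $            :: ( a ) * x $    output E' → ε
L' $               :: ( a ) * x $    output L' → :: E L'
:: E L' $          :: ( a ) * x $    match '::'
E L' $             ( a ) * x $       output E → D E'
D E' L' $          ( a ) * x $       output D → ( L )
( L ) E' L' $      ( a ) * x $       match '('
L ) E' L' $        a ) * x $         output L → E L'
E L' ) E' L' $     a ) * x $         output E → D E'
D E' L' ) E' L' $  a ) * x $         output D → a
a E' L' ) E' L' $  a ) * x $         match 'a'
E' L' ) E' L' $    ) * x $           output E' → ε
L' ) E' L' $       ) * x $           output L' → ε
) E' L' $          ) * x $           match ')'
E' L' $            * x $             output E' → * D E'
* D E' L' $        * x $             match '*'
D E' L' $          x $               output D → x
x E' L' $          x $               match 'x'
E' L' $            $                 output E' → ε
L' $               $                 output L' → ε
$                  $                 accept

The string is accepted.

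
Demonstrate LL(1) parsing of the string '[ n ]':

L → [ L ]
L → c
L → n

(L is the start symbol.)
Stack is shown with the top on the left.

Stack    Input    Action
------------------------
L $      [ n ] $  output L → [ L ]
[ L ] $  [ n ] $  match '['
L ] $    n ] $    output L → n
n ] $    n ] $    match 'n'
] $      ] $      match ']'
$        $        accept

The string is accepted.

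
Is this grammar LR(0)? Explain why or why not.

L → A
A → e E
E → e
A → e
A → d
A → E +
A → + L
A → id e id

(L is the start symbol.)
No. Shift-reduce conflict between [A → e .] and [E → . e]

Augment with L' → L and build the canonical LR(0) collection (I0 = CLOSURE({[L' → . L]}), then GOTO on every symbol after a dot until no new states appear). It has 14 states:
  I0: { [A → . + L], [A → . E +], [A → . d], [A → . e E], [A → . e], [A → . id e id], [E → . e], [L → . A], [L' → . L] }  — shift
  I1: { [A → + . L], [A → . + L], [A → . E +], [A → . d], [A → . e E], [A → . e], [A → . id e id], [E → . e], [L → . A] }  — shift
  I2: { [L → A .] }  — reduce
  I3: { [A → E . +] }  — shift
  I4: { [L' → L .] }  — accept
  I5: { [A → d .] }  — reduce
  I6: { [A → e . E], [A → e .], [E → . e], [E → e .] }  — shift, 2 reduces
  I7: { [A → id . e id] }  — shift
  I8: { [A → id e . id] }  — shift
  I9: { [A → id e id .] }  — reduce
  I10: { [A → e E .] }  — reduce
  I11: { [E → e .] }  — reduce
  I12: { [A → E + .] }  — reduce
  I13: { [A → + L .] }  — reduce

Conflict in state I6:
  Shift-reduce conflict between [A → e .] and [E → . e]
So the grammar is NOT LR(0).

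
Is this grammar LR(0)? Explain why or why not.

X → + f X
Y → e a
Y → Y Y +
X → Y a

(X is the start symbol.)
Augment with X' → X and build the canonical LR(0) collection (I0 = CLOSURE({[X' → . X]}), then GOTO on every symbol after a dot until no new states appear). It has 11 states:
  I0: { [X → . + f X], [X → . Y a], [X' → . X], [Y → . Y Y +], [Y → . e a] }  — shift
  I1: { [X → + . f X] }  — shift
  I2: { [X' → X .] }  — accept
  I3: { [X → Y . a], [Y → . Y Y +], [Y → . e a], [Y → Y . Y +] }  — shift
  I4: { [Y → e . a] }  — shift
  I5: { [Y → e a .] }  — reduce
  I6: { [Y → . Y Y +], [Y → . e a], [Y → Y . Y +], [Y → Y Y . +] }  — shift
  I7: { [X → Y a .] }  — reduce
  I8: { [Y → Y Y + .] }  — reduce
  I9: { [X → + f . X], [X → . + f X], [X → . Y a], [Y → . Y Y +], [Y → . e a] }  — shift
  I10: { [X → + f X .] }  — reduce

Every state is either a pure shift/goto state or contains exactly one complete item and nothing to shift — no conflicts. The grammar is LR(0).

Answer: Yes, the grammar is LR(0)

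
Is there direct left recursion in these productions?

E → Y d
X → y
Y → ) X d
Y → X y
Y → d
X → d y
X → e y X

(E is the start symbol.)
No direct left recursion

E → Y d: starts with Y
X → y: starts with y
Y → ) X d: starts with ')'
Y → X y: starts with X
Y → d: starts with d
X → d y: starts with d
X → e y X: starts with e

No direct left recursion found.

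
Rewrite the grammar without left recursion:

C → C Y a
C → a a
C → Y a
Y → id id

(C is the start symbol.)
C is directly left-recursive. The standard transformation for
  A → A α₁ | ... | A α_m | β₁ | ... | β_n
is
  A  → β₁ A' | ... | β_n A'
  A' → α₁ A' | ... | α_m A' | ε

C → a a becomes C → a a C'
C → Y a becomes C → Y a C'
C → C Y a becomes C' → Y a C'
Add C' → ε

Productions for other non-terminals are unchanged:
  Y → id id

Resulting grammar:
C → a a C'
C → Y a C'
C' → Y a C'
C' → ε
Y → id id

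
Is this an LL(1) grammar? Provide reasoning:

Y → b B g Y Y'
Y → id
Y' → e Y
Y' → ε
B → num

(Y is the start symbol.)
Relevant sets:
  FOLLOW(Y') = { $, 'e' }

For Y:
  PREDICT(Y → b B g Y Y') = { 'b' }
  PREDICT(Y → id) = { 'id' }
For Y':
  PREDICT(Y' → e Y) = { 'e' }
  PREDICT(Y' → ε) = { $, 'e' }
B has a single production, so nothing to check there.

Conflict found: Predict set conflict for Y': { 'e' }
The grammar is NOT LL(1).

Answer: No. Predict set conflict for Y': { 'e' }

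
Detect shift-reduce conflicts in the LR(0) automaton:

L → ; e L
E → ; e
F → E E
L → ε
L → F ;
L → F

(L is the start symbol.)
A shift-reduce conflict occurs when an LR(0) state has both:
  - a complete (reduce) item [A → α .] (dot at the end), and
  - a shift item [B → β . c γ] (dot before a terminal).

Augment with L' → L and build the canonical LR(0) collection (I0 = CLOSURE({[L' → . L]}), then GOTO on every symbol after a dot until no new states appear). It has 11 states:
  I0: { [E → . ; e], [F → . E E], [L → . ; e L], [L → . F ;], [L → . F], [L → .], [L' → . L] }  — shift, reduce
  I1: { [E → ; . e], [L → ; . e L] }  — shift
  I2: { [E → . ; e], [F → E . E] }  — shift
  I3: { [L → F . ;], [L → F .] }  — shift, reduce
  I4: { [L' → L .] }  — accept
  I5: { [L → F ; .] }  — reduce
  I6: { [E → ; . e] }  — shift
  I7: { [F → E E .] }  — reduce
  I8: { [E → ; e .] }  — reduce
  I9: { [E → . ; e], [E → ; e .], [F → . E E], [L → . ; e L], [L → . F ;], [L → . F], [L → .], [L → ; e . L] }  — shift, 2 reduces
  I10: { [L → ; e L .] }  — reduce

I0 contains reduce item [L → .] and shift items [E → . ; e], [L → . ; e L] — shift-reduce conflict.
I3 contains reduce item [L → F .] and shift item [L → F . ;] — shift-reduce conflict.
I9 contains reduce items [E → ; e .], [L → .] and shift items [E → . ; e], [L → . ; e L] — shift-reduce conflict.

Answer: Yes — I0: [L → .] vs [E → . ; e]; I3: [L → F .] vs [L → F . ;]; I9: [E → ; e .] vs [E → . ; e]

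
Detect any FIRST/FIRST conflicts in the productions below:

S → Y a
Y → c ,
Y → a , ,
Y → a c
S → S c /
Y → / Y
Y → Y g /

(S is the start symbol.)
A FIRST/FIRST conflict occurs when two productions N → α and N → β for the same non-terminal have FIRST(α) ∩ FIRST(β) ≠ ∅ (with ε ∈ FIRST of a nullable right-hand side, so two nullable alternatives also conflict).

FIRST sets of the non-terminals at (or reachable through a nullable prefix from) the front of some alternative:
  FIRST(Y) = { '/', 'a', 'c' }
  FIRST(S) = { '/', 'a', 'c' }

Productions for S:
  S → Y a: FIRST = { '/', 'a', 'c' }
  S → S c /: FIRST = { '/', 'a', 'c' }
Productions for Y:
  Y → c ,: FIRST = { 'c' }
  Y → a , ,: FIRST = { 'a' }
  Y → a c: FIRST = { 'a' }
  Y → / Y: FIRST = { '/' }
  Y → Y g /: FIRST = { '/', 'a', 'c' }

Conflict for S: S → Y a and S → S c /
  Overlap: { '/', 'a', 'c' }
Conflict for Y: Y → c , and Y → Y g /
  Overlap: { 'c' }
Conflict for Y: Y → a , , and Y → a c
  Overlap: { 'a' }
Conflict for Y: Y → a , , and Y → Y g /
  Overlap: { 'a' }
Conflict for Y: Y → a c and Y → Y g /
  Overlap: { 'a' }
Conflict for Y: Y → / Y and Y → Y g /
  Overlap: { '/' }

Answer: Yes. S → Y a / S → S c '/' on { '/', 'a', 'c' }; Y → c ',' / Y → Y g '/' on { 'c' }; Y → a ',' ',' / Y → a c on { 'a' }; Y → a ',' ',' / Y → Y g '/' on { 'a' }; Y → a c / Y → Y g '/' on { 'a' }; Y → '/' Y / Y → Y g '/' on { '/' }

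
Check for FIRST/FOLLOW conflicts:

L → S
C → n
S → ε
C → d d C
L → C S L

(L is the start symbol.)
Nullable non-terminals: L, S.
FIRST sets used below: FIRST(S) = { ε }, FIRST(C) = { 'd', 'n' }

L: nullable alternative(s) L → S; FOLLOW(L) = { $ }
  L → S: FIRST \ {ε} = { } — this is the only nullable alternative, skip
  L → C S L: FIRST \ {ε} = { 'd', 'n' } — disjoint from FOLLOW(L)
S has a nullable alternative but only one production, so nothing to check.

C has no nullable alternative, so no FIRST/FOLLOW check is needed there.

No FIRST/FOLLOW conflicts found.

Answer: No FIRST/FOLLOW conflicts.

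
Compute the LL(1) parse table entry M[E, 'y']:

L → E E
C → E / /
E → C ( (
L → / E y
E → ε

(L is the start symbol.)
E → ε

To find M[E, 'y'], we find productions for E where 'y' is in the predict set (PREDICT(N → α) = (FIRST(α) \ {ε}) ∪ (FOLLOW(N) if α ⇒* ε)).

Relevant sets:
  FIRST(C) = { '/' }
  FOLLOW(E) = { $, '/', 'y' }

E → C ( (: PREDICT = { '/' }
E → ε: PREDICT = { $, '/', 'y' }
  'y' is in predict set, so this production goes in M[E, 'y']

M[E, 'y'] = E → ε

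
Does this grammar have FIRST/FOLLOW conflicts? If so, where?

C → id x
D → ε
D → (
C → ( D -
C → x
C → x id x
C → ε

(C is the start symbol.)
Nullable non-terminals: C, D.

C: nullable alternative(s) C → ε; FOLLOW(C) = { $ }
  C → id x: FIRST \ {ε} = { 'id' } — disjoint from FOLLOW(C)
  C → ( D -: FIRST \ {ε} = { '(' } — disjoint from FOLLOW(C)
  C → x: FIRST \ {ε} = { 'x' } — disjoint from FOLLOW(C)
  C → x id x: FIRST \ {ε} = { 'x' } — disjoint from FOLLOW(C)
  C → ε: FIRST \ {ε} = { } — this is the only nullable alternative, skip

D: nullable alternative(s) D → ε; FOLLOW(D) = { '-' }
  D → ε: FIRST \ {ε} = { } — this is the only nullable alternative, skip
  D → (: FIRST \ {ε} = { '(' } — disjoint from FOLLOW(D)

No FIRST/FOLLOW conflicts found.

Answer: No FIRST/FOLLOW conflicts.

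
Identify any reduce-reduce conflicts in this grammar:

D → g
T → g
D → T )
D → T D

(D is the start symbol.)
A reduce-reduce conflict occurs when an LR(0) state has two complete items [A → α .] and [B → β .] — both call for a reduction, and with no lookahead the parser cannot choose between them.

Augment with D' → D and build the canonical LR(0) collection (I0 = CLOSURE({[D' → . D]}), then GOTO on every symbol after a dot until no new states appear). It has 6 states:
  I0: { [D → . T )], [D → . T D], [D → . g], [D' → . D], [T → . g] }  — shift
  I1: { [D' → D .] }  — accept
  I2: { [D → . T )], [D → . T D], [D → . g], [D → T . )], [D → T . D], [T → . g] }  — shift
  I3: { [D → g .], [T → g .] }  — 2 reduces
  I4: { [D → T ) .] }  — reduce
  I5: { [D → T D .] }  — reduce

I3 contains complete items [D → g .], [T → g .] — reduce-reduce conflict.

Answer: Yes — I3: [D → g .] vs [T → g .]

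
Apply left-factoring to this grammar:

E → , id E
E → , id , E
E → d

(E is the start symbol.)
E → , id E'
E' → E
E' → , E
E → d

Left-factoring transforms A → αβ₁ | αβ₂ into A → αA' and A' → β₁ | β₂
(α is the longest common prefix among the alternatives). Repeat until
no nonterminal has two alternatives with a common prefix.

Round 1: E has alternatives sharing prefix ', id'. Introduce E': E → , id E'
  Add: E' → E
  Add: E' → , E

No remaining common prefixes — done.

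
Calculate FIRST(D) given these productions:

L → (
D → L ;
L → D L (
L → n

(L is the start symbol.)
{ '(', 'n' }

FIRST sets of the other non-terminals involved (by the same procedure, iterated to a fixed point):
  FIRST(L) = { '(', 'n' }

From D → L ;:
  - L is a non-terminal: add FIRST(L) \ {ε} = { '(', 'n' }
    L is not nullable, so stop

Collecting: FIRST(D) = { '(', 'n' }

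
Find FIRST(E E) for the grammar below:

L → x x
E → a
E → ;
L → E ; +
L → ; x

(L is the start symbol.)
FIRST sets of the non-terminals involved (from the grammar, by fixed-point iteration):
  FIRST(E) = { ';', 'a' }

To compute FIRST(E E), process the symbols left to right:
Symbol E is a non-terminal. Add FIRST(E) \ {ε} = { ';', 'a' }
E is not nullable (ε ∉ FIRST(E)), so stop here.
FIRST(E E) = { ';', 'a' }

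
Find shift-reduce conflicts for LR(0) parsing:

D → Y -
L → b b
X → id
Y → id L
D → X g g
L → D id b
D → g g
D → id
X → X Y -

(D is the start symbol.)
Augment with D' → D and build the canonical LR(0) collection (I0 = CLOSURE({[D' → . D]}), then GOTO on every symbol after a dot until no new states appear). It has 19 states:
  I0: { [D → . X g g], [D → . Y -], [D → . g g], [D → . id], [D' → . D], [X → . X Y -], [X → . id], [Y → . id L] }  — shift
  I1: { [D' → D .] }  — accept
  I2: { [D → X . g g], [X → X . Y -], [Y → . id L] }  — shift
  I3: { [D → Y . -] }  — shift
  I4: { [D → g . g] }  — shift
  I5: { [D → . X g g], [D → . Y -], [D → . g g], [D → . id], [D → id .], [L → . D id b], [L → . b b], [X → . X Y -], [X → . id], [X → id .], [Y → . id L], [Y → id . L] }  — shift, 2 reduces
  I6: { [L → D . id b] }  — shift
  I7: { [Y → id L .] }  — reduce
  I8: { [L → b . b] }  — shift
  I9: { [L → b b .] }  — reduce
  I10: { [L → D id . b] }  — shift
  I11: { [L → D id b .] }  — reduce
  I12: { [D → g g .] }  — reduce
  I13: { [D → Y - .] }  — reduce
  I14: { [X → X Y . -] }  — shift
  I15: { [D → X g . g] }  — shift
  I16: { [D → . X g g], [D → . Y -], [D → . g g], [D → . id], [L → . D id b], [L → . b b], [X → . X Y -], [X → . id], [Y → . id L], [Y → id . L] }  — shift
  I17: { [D → X g g .] }  — reduce
  I18: { [X → X Y - .] }  — reduce

I5 contains reduce items [D → id .], [X → id .] and shift items [D → . g g], [D → . id], [L → . b b], [X → . id], [Y → . id L] — shift-reduce conflict.

Answer: Yes — I5: [D → id .] vs [D → . g g]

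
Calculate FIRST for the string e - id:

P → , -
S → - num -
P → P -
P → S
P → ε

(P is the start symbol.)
To compute FIRST(e - id), process the symbols left to right:
Symbol e is a terminal. Add 'e' and stop.
FIRST(e - id) = { 'e' }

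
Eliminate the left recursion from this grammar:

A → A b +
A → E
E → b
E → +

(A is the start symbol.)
A is directly left-recursive. The standard transformation for
  A → A α₁ | ... | A α_m | β₁ | ... | β_n
is
  A  → β₁ A' | ... | β_n A'
  A' → α₁ A' | ... | α_m A' | ε

A → E becomes A → E A'
A → A b + becomes A' → b + A'
Add A' → ε

Productions for other non-terminals are unchanged:
  E → b
  E → +

Resulting grammar:
A → E A'
A' → b + A'
A' → ε
E → b
E → +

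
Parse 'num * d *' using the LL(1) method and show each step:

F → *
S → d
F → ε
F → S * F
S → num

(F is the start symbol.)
LL(1) parsing maintains a stack (initially the start symbol over $) and the input. At each step: if the stack top is a terminal, match it against the current input token; if it is a non-terminal N, replace it with the RHS of M[N, lookahead] (the unique production whose predict set contains the lookahead).

Stack is shown with the top on the left.

Stack      Input        Action
------------------------------
F $        num * d * $  output F → S * F
S * F $    num * d * $  output S → num
num * F $  num * d * $  match 'num'
* F $      * d * $      match '*'
F $        d * $        output F → S * F
S * F $    d * $        output S → d
d * F $    d * $        match 'd'
* F $      * $          match '*'
F $        $            output F → ε
$          $            accept

The string is accepted.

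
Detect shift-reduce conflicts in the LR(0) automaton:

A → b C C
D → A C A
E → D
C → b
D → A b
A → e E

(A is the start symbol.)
No shift-reduce conflicts

A shift-reduce conflict occurs when an LR(0) state has both:
  - a complete (reduce) item [A → α .] (dot at the end), and
  - a shift item [B → β . c γ] (dot before a terminal).

Augment with A' → A and build the canonical LR(0) collection (I0 = CLOSURE({[A' → . A]}), then GOTO on every symbol after a dot until no new states appear). It has 13 states:
  I0: { [A → . b C C], [A → . e E], [A' → . A] }  — shift
  I1: { [A' → A .] }  — accept
  I2: { [A → b . C C], [C → . b] }  — shift
  I3: { [A → . b C C], [A → . e E], [A → e . E], [D → . A C A], [D → . A b], [E → . D] }  — shift
  I4: { [C → . b], [D → A . C A], [D → A . b] }  — shift
  I5: { [E → D .] }  — reduce
  I6: { [A → e E .] }  — reduce
  I7: { [A → . b C C], [A → . e E], [D → A C . A] }  — shift
  I8: { [C → b .], [D → A b .] }  — 2 reduces
  I9: { [D → A C A .] }  — reduce
  I10: { [A → b C . C], [C → . b] }  — shift
  I11: { [C → b .] }  — reduce
  I12: { [A → b C C .] }  — reduce

No state contains both a complete item and a shift item.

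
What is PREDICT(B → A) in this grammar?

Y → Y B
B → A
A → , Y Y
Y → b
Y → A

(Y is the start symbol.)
PREDICT(B → A) = (FIRST(RHS) \ {ε}) ∪ (FOLLOW(B) if ε ∈ FIRST(RHS), i.e. RHS ⇒* ε)
FIRST(A) = { ',' }
FIRST(A) = { ',' }
ε ∉ FIRST(A), so FOLLOW(B) is not added.
PREDICT(B → A) = { ',' }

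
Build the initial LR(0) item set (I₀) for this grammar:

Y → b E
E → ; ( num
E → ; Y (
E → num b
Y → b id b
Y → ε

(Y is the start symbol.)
{ [Y → . b E], [Y → . b id b], [Y → .], [Y' → . Y] }

First, augment the grammar with Y' → Y
I₀ = CLOSURE({ [Y' → . Y] }):
  [Y' → . Y] has the dot before Y: add [Y → . b E], [Y → . b id b], [Y → .]
No further items can be added.

I₀ = { [Y → . b E], [Y → . b id b], [Y → .], [Y' → . Y] }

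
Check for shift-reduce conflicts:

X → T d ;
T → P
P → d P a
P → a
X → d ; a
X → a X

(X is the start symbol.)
A shift-reduce conflict occurs when an LR(0) state has both:
  - a complete (reduce) item [A → α .] (dot at the end), and
  - a shift item [B → β . c γ] (dot before a terminal).

Augment with X' → X and build the canonical LR(0) collection (I0 = CLOSURE({[X' → . X]}), then GOTO on every symbol after a dot until no new states appear). It has 15 states:
  I0: { [P → . a], [P → . d P a], [T → . P], [X → . T d ;], [X → . a X], [X → . d ; a], [X' → . X] }  — shift
  I1: { [T → P .] }  — reduce
  I2: { [X → T . d ;] }  — shift
  I3: { [X' → X .] }  — accept
  I4: { [P → . a], [P → . d P a], [P → a .], [T → . P], [X → . T d ;], [X → . a X], [X → . d ; a], [X → a . X] }  — shift, reduce
  I5: { [P → . a], [P → . d P a], [P → d . P a], [X → d . ; a] }  — shift
  I6: { [X → d ; . a] }  — shift
  I7: { [P → d P . a] }  — shift
  I8: { [P → a .] }  — reduce
  I9: { [P → . a], [P → . d P a], [P → d . P a] }  — shift
  I10: { [P → d P a .] }  — reduce
  I11: { [X → d ; a .] }  — reduce
  I12: { [X → a X .] }  — reduce
  I13: { [X → T d . ;] }  — shift
  I14: { [X → T d ; .] }  — reduce

I4 contains reduce item [P → a .] and shift items [P → . a], [P → . d P a], [X → . a X], [X → . d ; a] — shift-reduce conflict.

Answer: Yes — I4: [P → a .] vs [P → . a]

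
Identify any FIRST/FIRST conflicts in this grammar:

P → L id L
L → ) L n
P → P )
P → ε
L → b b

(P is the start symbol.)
A FIRST/FIRST conflict occurs when two productions N → α and N → β for the same non-terminal have FIRST(α) ∩ FIRST(β) ≠ ∅ (with ε ∈ FIRST of a nullable right-hand side, so two nullable alternatives also conflict).

FIRST sets of the non-terminals at (or reachable through a nullable prefix from) the front of some alternative:
  FIRST(L) = { ')', 'b' }
  FIRST(P) = { ')', 'b', ε }

Productions for P:
  P → L id L: FIRST = { ')', 'b' }
  P → P ): FIRST = { ')', 'b' }
  P → ε: FIRST = { ε }
Productions for L:
  L → ) L n: FIRST = { ')' }
  L → b b: FIRST = { 'b' }

Conflict for P: P → L id L and P → P )
  Overlap: { ')', 'b' }

Answer: Yes. P → L id L / P → P ')' on { ')', 'b' }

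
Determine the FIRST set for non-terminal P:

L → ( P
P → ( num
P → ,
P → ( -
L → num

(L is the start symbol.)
{ '(', ',' }

To compute FIRST(P), examine every production with P on the left-hand side, reading each right-hand side left to right until a non-nullable symbol is reached.

From P → ( num:
  - '(' is a terminal: add '(' and stop
From P → ,:
  - ',' is a terminal: add ',' and stop
From P → ( -:
  - '(' is a terminal: add '(' and stop

Collecting: FIRST(P) = { '(', ',' }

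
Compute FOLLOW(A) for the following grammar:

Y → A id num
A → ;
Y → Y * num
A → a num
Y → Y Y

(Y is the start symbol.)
To compute FOLLOW(A), find every occurrence of A on a right-hand side N → α A β: add FIRST(β) \ {ε}, and if β is empty or nullable also add FOLLOW(N). Iterate to a fixed point.

In Y → A id num: A is followed by id num, add FIRST(id num) \ {ε} = { 'id' }

Taking the union: FOLLOW(A) = { 'id' }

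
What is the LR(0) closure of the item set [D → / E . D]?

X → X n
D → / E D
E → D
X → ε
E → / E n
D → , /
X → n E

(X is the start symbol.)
Start with: [D → / E . D]
  [D → / E . D] has the dot before D: add [D → . / E D], [D → . , /]
No further items can be added.

CLOSURE = { [D → . , /], [D → . / E D], [D → / E . D] }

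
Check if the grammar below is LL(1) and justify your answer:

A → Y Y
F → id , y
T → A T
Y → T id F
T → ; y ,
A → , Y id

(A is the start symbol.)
Relevant sets:
  FIRST(Y) = { ',', ';' }
  FIRST(A) = { ',', ';' }

For A:
  PREDICT(A → Y Y) = { ',', ';' }
  PREDICT(A → ',' Y id) = { ',' }
For T:
  PREDICT(T → A T) = { ',', ';' }
  PREDICT(T → ';' y ',') = { ';' }
F, Y have a single production, so nothing to check there.

Conflict found: Predict set conflict for A: { ',' }
The grammar is NOT LL(1).

Answer: No. Predict set conflict for A: { ',' }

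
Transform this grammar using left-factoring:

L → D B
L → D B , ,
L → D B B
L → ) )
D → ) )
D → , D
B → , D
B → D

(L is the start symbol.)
L → D B L'
L' → ε
L' → , ,
L' → B
L → ) )
D → ) )
D → , D
B → , D
B → D

Left-factoring transforms A → αβ₁ | αβ₂ into A → αA' and A' → β₁ | β₂
(α is the longest common prefix among the alternatives). Repeat until
no nonterminal has two alternatives with a common prefix.

Round 1: L has alternatives sharing prefix 'D B'. Introduce L': L → D B L'
  Add: L' → ε
  Add: L' → , ,
  Add: L' → B

No remaining common prefixes — done.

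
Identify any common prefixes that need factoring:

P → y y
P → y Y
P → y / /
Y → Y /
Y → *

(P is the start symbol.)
Left-factoring is needed when two productions for the same non-terminal
share a common prefix on the right-hand side.

Productions for P:
  P → y y
  P → y Y
  P → y / /
Productions for Y:
  Y → Y /
  Y → *

Found common prefix 'y' in productions for P

Answer: Yes, P has productions with common prefix 'y'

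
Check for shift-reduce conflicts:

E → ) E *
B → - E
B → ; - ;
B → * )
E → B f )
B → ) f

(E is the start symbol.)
No shift-reduce conflicts

Augment with E' → E and build the canonical LR(0) collection (I0 = CLOSURE({[E' → . E]}), then GOTO on every symbol after a dot until no new states appear). It has 16 states:
  I0: { [B → . ) f], [B → . * )], [B → . - E], [B → . ; - ;], [E → . ) E *], [E → . B f )], [E' → . E] }  — shift
  I1: { [B → ) . f], [B → . ) f], [B → . * )], [B → . - E], [B → . ; - ;], [E → ) . E *], [E → . ) E *], [E → . B f )] }  — shift
  I2: { [B → * . )] }  — shift
  I3: { [B → - . E], [B → . ) f], [B → . * )], [B → . - E], [B → . ; - ;], [E → . ) E *], [E → . B f )] }  — shift
  I4: { [B → ; . - ;] }  — shift
  I5: { [E → B . f )] }  — shift
  I6: { [E' → E .] }  — accept
  I7: { [E → B f . )] }  — shift
  I8: { [E → B f ) .] }  — reduce
  I9: { [B → ; - . ;] }  — shift
  I10: { [B → ; - ; .] }  — reduce
  I11: { [B → - E .] }  — reduce
  I12: { [B → * ) .] }  — reduce
  I13: { [E → ) E . *] }  — shift
  I14: { [B → ) f .] }  — reduce
  I15: { [E → ) E * .] }  — reduce

No state contains both a complete item and a shift item.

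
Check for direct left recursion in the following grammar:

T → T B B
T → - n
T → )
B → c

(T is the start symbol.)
Yes, T is left-recursive

Direct left recursion occurs when N → N α for some non-terminal N (the right-hand side begins with the left-hand side itself).

T → T B B: LEFT RECURSIVE (starts with T)
T → - n: starts with '-'
T → ): starts with ')'
B → c: starts with c

The grammar has direct left recursion on: T.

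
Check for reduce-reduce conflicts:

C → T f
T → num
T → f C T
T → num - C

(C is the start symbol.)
No reduce-reduce conflicts

A reduce-reduce conflict occurs when an LR(0) state has two complete items [A → α .] and [B → β .] — both call for a reduction, and with no lookahead the parser cannot choose between them.

Augment with C' → C and build the canonical LR(0) collection (I0 = CLOSURE({[C' → . C]}), then GOTO on every symbol after a dot until no new states appear). It has 10 states:
  I0: { [C → . T f], [C' → . C], [T → . f C T], [T → . num - C], [T → . num] }  — shift
  I1: { [C' → C .] }  — accept
  I2: { [C → T . f] }  — shift
  I3: { [C → . T f], [T → . f C T], [T → . num - C], [T → . num], [T → f . C T] }  — shift
  I4: { [T → num . - C], [T → num .] }  — shift, reduce
  I5: { [C → . T f], [T → . f C T], [T → . num - C], [T → . num], [T → num - . C] }  — shift
  I6: { [T → num - C .] }  — reduce
  I7: { [T → . f C T], [T → . num - C], [T → . num], [T → f C . T] }  — shift
  I8: { [T → f C T .] }  — reduce
  I9: { [C → T f .] }  — reduce

No state contains more than one complete item.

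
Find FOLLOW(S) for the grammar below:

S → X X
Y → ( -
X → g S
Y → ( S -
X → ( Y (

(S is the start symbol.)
To compute FOLLOW(S), find every occurrence of S on a right-hand side N → α S β: add FIRST(β) \ {ε}, and if β is empty or nullable also add FOLLOW(N). Iterate to a fixed point.

S is the start symbol, so $ ∈ FOLLOW(S).
In X → g S: S is at the end, add FOLLOW(X)
In Y → ( S -: S is followed by '-', add FIRST('-') \ {ε} = { '-' }

The FOLLOW sets referred to above (computed the same way, to a fixed point):
  FOLLOW(X) = { $, '(', '-', 'g' }

Taking the union: FOLLOW(S) = { $, '(', '-', 'g' }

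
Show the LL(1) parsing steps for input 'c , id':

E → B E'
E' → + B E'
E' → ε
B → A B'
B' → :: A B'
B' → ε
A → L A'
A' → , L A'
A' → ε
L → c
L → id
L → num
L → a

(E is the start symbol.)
Stack is shown with the top on the left.

Stack           Input     Action
--------------------------------
E $             c , id $  output E → B E'
B E' $          c , id $  output B → A B'
A B' E' $       c , id $  output A → L A'
L A' B' E' $    c , id $  output L → c
c A' B' E' $    c , id $  match 'c'
A' B' E' $      , id $    output A' → , L A'
, L A' B' E' $  , id $    match ','
L A' B' E' $    id $      output L → id
id A' B' E' $   id $      match 'id'
A' B' E' $      $         output A' → ε
B' E' $         $         output B' → ε
E' $            $         output E' → ε
$               $         accept

The string is accepted.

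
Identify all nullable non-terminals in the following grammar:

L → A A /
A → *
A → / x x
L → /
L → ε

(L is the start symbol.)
{ 'L' }

ε-productions: L → ε
So L is immediately nullable.
No further non-terminal can be added: every production for the remaining non-terminals contains a terminal or a non-nullable non-terminal.
Nullable = { 'L' }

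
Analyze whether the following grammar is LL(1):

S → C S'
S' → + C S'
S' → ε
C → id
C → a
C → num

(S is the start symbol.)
Yes, the grammar is LL(1).

A grammar is LL(1) if for each non-terminal N with multiple productions, the predict sets of those productions are pairwise disjoint, where PREDICT(N → α) = (FIRST(α) \ {ε}) ∪ (FOLLOW(N) if α ⇒* ε).

Relevant sets:
  FOLLOW(S') = { $ }

For S':
  PREDICT(S' → '+' C S') = { '+' }
  PREDICT(S' → ε) = { $ }
For C:
  PREDICT(C → id) = { 'id' }
  PREDICT(C → a) = { 'a' }
  PREDICT(C → num) = { 'num' }
S has a single production, so nothing to check there.

All predict sets are disjoint. The grammar IS LL(1).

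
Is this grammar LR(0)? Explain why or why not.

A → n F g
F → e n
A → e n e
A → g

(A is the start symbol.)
A grammar is LR(0) if no state in the canonical LR(0) collection has:
  - both a shift item (dot before a terminal) and a complete item (shift-reduce conflict), or
  - two or more complete items (reduce-reduce conflict; the accept item [A' → A .] counts as a complete item here).

Augment with A' → A and build the canonical LR(0) collection (I0 = CLOSURE({[A' → . A]}), then GOTO on every symbol after a dot until no new states appear). It has 11 states:
  I0: { [A → . e n e], [A → . g], [A → . n F g], [A' → . A] }  — shift
  I1: { [A' → A .] }  — accept
  I2: { [A → e . n e] }  — shift
  I3: { [A → g .] }  — reduce
  I4: { [A → n . F g], [F → . e n] }  — shift
  I5: { [A → n F . g] }  — shift
  I6: { [F → e . n] }  — shift
  I7: { [F → e n .] }  — reduce
  I8: { [A → n F g .] }  — reduce
  I9: { [A → e n . e] }  — shift
  I10: { [A → e n e .] }  — reduce

Every state is either a pure shift/goto state or contains exactly one complete item and nothing to shift — no conflicts. The grammar is LR(0).

Answer: Yes, the grammar is LR(0)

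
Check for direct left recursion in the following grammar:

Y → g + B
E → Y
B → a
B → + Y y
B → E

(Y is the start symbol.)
Direct left recursion occurs when N → N α for some non-terminal N (the right-hand side begins with the left-hand side itself).

Y → g + B: starts with g
E → Y: starts with Y
B → a: starts with a
B → + Y y: starts with '+'
B → E: starts with E

No direct left recursion found.

Answer: No direct left recursion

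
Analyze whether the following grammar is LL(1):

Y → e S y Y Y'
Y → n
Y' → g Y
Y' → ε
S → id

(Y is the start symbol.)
No. Predict set conflict for Y': { 'g' }

A grammar is LL(1) if for each non-terminal N with multiple productions, the predict sets of those productions are pairwise disjoint, where PREDICT(N → α) = (FIRST(α) \ {ε}) ∪ (FOLLOW(N) if α ⇒* ε).

Relevant sets:
  FOLLOW(Y') = { $, 'g' }

For Y:
  PREDICT(Y → e S y Y Y') = { 'e' }
  PREDICT(Y → n) = { 'n' }
For Y':
  PREDICT(Y' → g Y) = { 'g' }
  PREDICT(Y' → ε) = { $, 'g' }
S has a single production, so nothing to check there.

Conflict found: Predict set conflict for Y': { 'g' }
The grammar is NOT LL(1).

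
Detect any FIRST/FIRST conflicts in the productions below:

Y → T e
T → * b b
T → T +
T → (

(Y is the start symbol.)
Yes. T → '*' b b / T → T '+' on { '*' }; T → T '+' / T → '(' on { '(' }

A FIRST/FIRST conflict occurs when two productions N → α and N → β for the same non-terminal have FIRST(α) ∩ FIRST(β) ≠ ∅ (with ε ∈ FIRST of a nullable right-hand side, so two nullable alternatives also conflict).

FIRST sets of the non-terminals at (or reachable through a nullable prefix from) the front of some alternative:
  FIRST(T) = { '(', '*' }

Productions for T:
  T → * b b: FIRST = { '*' }
  T → T +: FIRST = { '(', '*' }
  T → (: FIRST = { '(' }
Y has only one production, so no FIRST/FIRST conflict is possible there.

Conflict for T: T → * b b and T → T +
  Overlap: { '*' }
Conflict for T: T → T + and T → (
  Overlap: { '(' }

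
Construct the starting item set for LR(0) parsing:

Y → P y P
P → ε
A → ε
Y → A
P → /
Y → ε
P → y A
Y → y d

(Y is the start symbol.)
First, augment the grammar with Y' → Y
I₀ = CLOSURE({ [Y' → . Y] }):
  [Y' → . Y] has the dot before Y: add [Y → . P y P], [Y → . A], [Y → .], [Y → . y d]
  [Y → . P y P] has the dot before P: add [P → .], [P → . /], [P → . y A]
  [Y → . A] has the dot before A: add [A → .]
No further items can be added.

I₀ = { [A → .], [P → . /], [P → . y A], [P → .], [Y → . A], [Y → . P y P], [Y → . y d], [Y → .], [Y' → . Y] }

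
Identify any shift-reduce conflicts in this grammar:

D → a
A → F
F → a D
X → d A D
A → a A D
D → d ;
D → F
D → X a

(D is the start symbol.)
Yes — I4: [D → a .] vs [D → . a]; I13: [D → a .] vs [A → . a A D]

Augment with D' → D and build the canonical LR(0) collection (I0 = CLOSURE({[D' → . D]}), then GOTO on every symbol after a dot until no new states appear). It has 17 states:
  I0: { [D → . F], [D → . X a], [D → . a], [D → . d ;], [D' → . D], [F → . a D], [X → . d A D] }  — shift
  I1: { [D' → D .] }  — accept
  I2: { [D → F .] }  — reduce
  I3: { [D → X . a] }  — shift
  I4: { [D → . F], [D → . X a], [D → . a], [D → . d ;], [D → a .], [F → . a D], [F → a . D], [X → . d A D] }  — shift, reduce
  I5: { [A → . F], [A → . a A D], [D → d . ;], [F → . a D], [X → d . A D] }  — shift
  I6: { [D → d ; .] }  — reduce
  I7: { [D → . F], [D → . X a], [D → . a], [D → . d ;], [F → . a D], [X → . d A D], [X → d A . D] }  — shift
  I8: { [A → F .] }  — reduce
  I9: { [A → . F], [A → . a A D], [A → a . A D], [D → . F], [D → . X a], [D → . a], [D → . d ;], [F → . a D], [F → a . D], [X → . d A D] }  — shift
  I10: { [A → a A . D], [D → . F], [D → . X a], [D → . a], [D → . d ;], [F → . a D], [X → . d A D] }  — shift
  I11: { [F → a D .] }  — reduce
  I12: { [A → F .], [D → F .] }  — 2 reduces
  I13: { [A → . F], [A → . a A D], [A → a . A D], [D → . F], [D → . X a], [D → . a], [D → . d ;], [D → a .], [F → . a D], [F → a . D], [X → . d A D] }  — shift, reduce
  I14: { [A → a A D .] }  — reduce
  I15: { [X → d A D .] }  — reduce
  I16: { [D → X a .] }  — reduce

I4 contains reduce item [D → a .] and shift items [D → . a], [D → . d ;], [F → . a D], [X → . d A D] — shift-reduce conflict.
I13 contains reduce item [D → a .] and shift items [A → . a A D], [D → . a], [D → . d ;], [F → . a D], [X → . d A D] — shift-reduce conflict.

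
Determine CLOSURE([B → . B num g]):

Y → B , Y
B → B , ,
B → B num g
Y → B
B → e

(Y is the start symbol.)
Start with: [B → . B num g]
  [B → . B num g] has the dot before B: add [B → . B , ,], [B → . e]
No further items can be added.

CLOSURE = { [B → . B , ,], [B → . B num g], [B → . e] }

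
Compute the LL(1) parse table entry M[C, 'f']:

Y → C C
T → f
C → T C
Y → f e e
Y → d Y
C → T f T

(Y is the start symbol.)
C → T C, C → T f T

To find M[C, 'f'], we find productions for C where 'f' is in the predict set (PREDICT(N → α) = (FIRST(α) \ {ε}) ∪ (FOLLOW(N) if α ⇒* ε)).

Relevant sets:
  FIRST(T) = { 'f' }

C → T C: PREDICT = { 'f' }
  'f' is in predict set, so this production goes in M[C, 'f']
C → T f T: PREDICT = { 'f' }
  'f' is in predict set, so this production goes in M[C, 'f']

M[C, 'f'] = C → T C, C → T f T  (a multiply-defined cell — the grammar is not LL(1))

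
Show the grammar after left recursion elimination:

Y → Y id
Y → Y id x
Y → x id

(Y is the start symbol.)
Y → x id Y'
Y' → id Y'
Y' → id x Y'
Y' → ε

Y is directly left-recursive. The standard transformation for
  A → A α₁ | ... | A α_m | β₁ | ... | β_n
is
  A  → β₁ A' | ... | β_n A'
  A' → α₁ A' | ... | α_m A' | ε

Y → x id becomes Y → x id Y'
Y → Y id becomes Y' → id Y'
Y → Y id x becomes Y' → id x Y'
Add Y' → ε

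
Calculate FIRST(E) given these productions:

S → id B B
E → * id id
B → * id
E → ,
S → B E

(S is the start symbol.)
{ '*', ',' }

To compute FIRST(E), examine every production with E on the left-hand side, reading each right-hand side left to right until a non-nullable symbol is reached.

From E → * id id:
  - '*' is a terminal: add '*' and stop
From E → ,:
  - ',' is a terminal: add ',' and stop

Collecting: FIRST(E) = { '*', ',' }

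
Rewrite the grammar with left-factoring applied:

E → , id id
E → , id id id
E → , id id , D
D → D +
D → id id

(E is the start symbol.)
Left-factoring transforms A → αβ₁ | αβ₂ into A → αA' and A' → β₁ | β₂
(α is the longest common prefix among the alternatives). Repeat until
no nonterminal has two alternatives with a common prefix.

Round 1: E has alternatives sharing prefix ', id id'. Introduce E': E → , id id E'
  Add: E' → ε
  Add: E' → id
  Add: E' → , D

No remaining common prefixes — done.

Resulting grammar:
E → , id id E'
E' → ε
E' → id
E' → , D
D → D +
D → id id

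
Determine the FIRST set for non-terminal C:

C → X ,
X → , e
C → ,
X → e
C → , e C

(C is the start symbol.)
FIRST sets of the other non-terminals involved (by the same procedure, iterated to a fixed point):
  FIRST(X) = { ',', 'e' }

From C → X ,:
  - X is a non-terminal: add FIRST(X) \ {ε} = { ',', 'e' }
    X is not nullable, so stop
From C → ,:
  - ',' is a terminal: add ',' and stop
From C → , e C:
  - ',' is a terminal: add ',' and stop

Collecting: FIRST(C) = { ',', 'e' }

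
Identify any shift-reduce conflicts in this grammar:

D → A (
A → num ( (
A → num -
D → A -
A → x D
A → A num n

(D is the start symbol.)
No shift-reduce conflicts

Augment with D' → D and build the canonical LR(0) collection (I0 = CLOSURE({[D' → . D]}), then GOTO on every symbol after a dot until no new states appear). It has 13 states:
  I0: { [A → . A num n], [A → . num ( (], [A → . num -], [A → . x D], [D → . A (], [D → . A -], [D' → . D] }  — shift
  I1: { [A → A . num n], [D → A . (], [D → A . -] }  — shift
  I2: { [D' → D .] }  — accept
  I3: { [A → num . ( (], [A → num . -] }  — shift
  I4: { [A → . A num n], [A → . num ( (], [A → . num -], [A → . x D], [A → x . D], [D → . A (], [D → . A -] }  — shift
  I5: { [A → x D .] }  — reduce
  I6: { [A → num ( . (] }  — shift
  I7: { [A → num - .] }  — reduce
  I8: { [A → num ( ( .] }  — reduce
  I9: { [D → A ( .] }  — reduce
  I10: { [D → A - .] }  — reduce
  I11: { [A → A num . n] }  — shift
  I12: { [A → A num n .] }  — reduce

No state contains both a complete item and a shift item.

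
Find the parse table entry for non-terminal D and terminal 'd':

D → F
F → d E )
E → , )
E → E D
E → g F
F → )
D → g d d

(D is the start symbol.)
D → F

To find M[D, 'd'], we find productions for D where 'd' is in the predict set (PREDICT(N → α) = (FIRST(α) \ {ε}) ∪ (FOLLOW(N) if α ⇒* ε)).

Relevant sets:
  FIRST(F) = { ')', 'd' }

D → F: PREDICT = { ')', 'd' }
  'd' is in predict set, so this production goes in M[D, 'd']
D → g d d: PREDICT = { 'g' }

M[D, 'd'] = D → F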